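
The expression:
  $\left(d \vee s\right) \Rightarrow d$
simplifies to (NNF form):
$d \vee \neg s$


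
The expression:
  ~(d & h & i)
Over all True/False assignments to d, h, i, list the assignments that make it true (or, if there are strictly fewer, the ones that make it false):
is false only for:
  d=True, h=True, i=True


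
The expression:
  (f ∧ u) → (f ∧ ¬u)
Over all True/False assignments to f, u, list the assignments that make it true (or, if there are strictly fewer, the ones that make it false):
is false only for:
  f=True, u=True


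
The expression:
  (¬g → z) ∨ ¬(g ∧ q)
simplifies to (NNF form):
True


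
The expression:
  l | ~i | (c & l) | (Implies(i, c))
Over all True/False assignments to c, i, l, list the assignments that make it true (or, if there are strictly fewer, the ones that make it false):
is false only for:
  c=False, i=True, l=False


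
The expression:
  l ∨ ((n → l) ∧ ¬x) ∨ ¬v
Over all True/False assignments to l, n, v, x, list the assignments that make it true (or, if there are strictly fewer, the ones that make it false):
is false only for:
  l=False, n=False, v=True, x=True;
  l=False, n=True, v=True, x=False;
  l=False, n=True, v=True, x=True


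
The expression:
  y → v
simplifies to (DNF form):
v ∨ ¬y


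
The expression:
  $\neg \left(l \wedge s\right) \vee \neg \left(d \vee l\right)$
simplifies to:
$\neg l \vee \neg s$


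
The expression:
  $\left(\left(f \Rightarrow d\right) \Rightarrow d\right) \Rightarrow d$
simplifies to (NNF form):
$d \vee \neg f$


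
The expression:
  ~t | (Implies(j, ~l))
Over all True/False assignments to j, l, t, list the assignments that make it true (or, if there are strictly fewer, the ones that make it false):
is false only for:
  j=True, l=True, t=True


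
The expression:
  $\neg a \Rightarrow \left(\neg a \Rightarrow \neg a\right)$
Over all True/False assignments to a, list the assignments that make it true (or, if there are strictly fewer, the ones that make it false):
is always true.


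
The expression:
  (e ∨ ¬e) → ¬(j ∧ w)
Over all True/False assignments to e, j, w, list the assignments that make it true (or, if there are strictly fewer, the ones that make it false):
is false only for:
  e=False, j=True, w=True;
  e=True, j=True, w=True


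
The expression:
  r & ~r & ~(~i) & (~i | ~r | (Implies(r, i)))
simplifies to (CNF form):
False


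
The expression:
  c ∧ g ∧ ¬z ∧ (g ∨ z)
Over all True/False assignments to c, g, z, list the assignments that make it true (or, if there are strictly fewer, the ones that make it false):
is true only for:
  c=True, g=True, z=False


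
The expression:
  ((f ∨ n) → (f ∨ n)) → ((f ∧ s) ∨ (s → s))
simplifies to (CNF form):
True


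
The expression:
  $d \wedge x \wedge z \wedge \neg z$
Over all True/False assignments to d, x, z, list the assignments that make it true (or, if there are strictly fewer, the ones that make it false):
is never true.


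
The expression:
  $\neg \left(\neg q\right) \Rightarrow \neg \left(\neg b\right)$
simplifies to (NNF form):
$b \vee \neg q$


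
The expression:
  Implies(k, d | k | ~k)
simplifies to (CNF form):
True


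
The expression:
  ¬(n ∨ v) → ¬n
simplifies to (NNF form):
True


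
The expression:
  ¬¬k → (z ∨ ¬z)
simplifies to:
True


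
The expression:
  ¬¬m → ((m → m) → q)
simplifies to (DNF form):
q ∨ ¬m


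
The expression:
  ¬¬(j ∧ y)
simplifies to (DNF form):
j ∧ y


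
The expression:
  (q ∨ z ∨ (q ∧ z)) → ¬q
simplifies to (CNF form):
¬q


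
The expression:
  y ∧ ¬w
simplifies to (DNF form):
y ∧ ¬w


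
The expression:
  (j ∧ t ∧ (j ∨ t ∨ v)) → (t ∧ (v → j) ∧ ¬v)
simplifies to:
¬j ∨ ¬t ∨ ¬v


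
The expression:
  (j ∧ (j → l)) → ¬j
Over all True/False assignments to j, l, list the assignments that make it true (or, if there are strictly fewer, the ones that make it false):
is false only for:
  j=True, l=True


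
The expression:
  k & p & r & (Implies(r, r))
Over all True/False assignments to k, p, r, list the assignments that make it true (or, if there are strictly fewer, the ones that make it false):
is true only for:
  k=True, p=True, r=True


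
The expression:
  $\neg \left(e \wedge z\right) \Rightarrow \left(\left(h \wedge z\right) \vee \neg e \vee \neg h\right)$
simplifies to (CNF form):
$z \vee \neg e \vee \neg h$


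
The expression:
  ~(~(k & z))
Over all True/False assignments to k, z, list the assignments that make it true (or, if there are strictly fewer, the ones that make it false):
is true only for:
  k=True, z=True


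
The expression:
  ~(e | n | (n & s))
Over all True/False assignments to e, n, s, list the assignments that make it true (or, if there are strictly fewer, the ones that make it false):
is true only for:
  e=False, n=False, s=False;
  e=False, n=False, s=True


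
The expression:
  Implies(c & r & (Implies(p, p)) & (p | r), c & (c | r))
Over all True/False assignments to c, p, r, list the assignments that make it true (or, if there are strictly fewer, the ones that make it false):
is always true.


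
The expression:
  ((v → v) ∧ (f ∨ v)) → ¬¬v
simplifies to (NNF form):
v ∨ ¬f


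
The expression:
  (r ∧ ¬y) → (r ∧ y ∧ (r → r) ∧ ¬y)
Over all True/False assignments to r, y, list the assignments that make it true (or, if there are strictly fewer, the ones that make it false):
is false only for:
  r=True, y=False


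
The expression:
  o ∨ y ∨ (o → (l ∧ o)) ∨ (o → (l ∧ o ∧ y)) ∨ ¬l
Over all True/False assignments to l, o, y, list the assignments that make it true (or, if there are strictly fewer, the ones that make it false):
is always true.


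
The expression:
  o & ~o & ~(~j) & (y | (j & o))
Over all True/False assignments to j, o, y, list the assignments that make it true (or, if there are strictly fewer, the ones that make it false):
is never true.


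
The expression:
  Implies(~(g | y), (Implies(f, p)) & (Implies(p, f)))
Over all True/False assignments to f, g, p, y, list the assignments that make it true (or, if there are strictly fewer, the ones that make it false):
is false only for:
  f=False, g=False, p=True, y=False;
  f=True, g=False, p=False, y=False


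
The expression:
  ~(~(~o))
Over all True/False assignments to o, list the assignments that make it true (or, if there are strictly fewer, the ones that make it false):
is true only for:
  o=False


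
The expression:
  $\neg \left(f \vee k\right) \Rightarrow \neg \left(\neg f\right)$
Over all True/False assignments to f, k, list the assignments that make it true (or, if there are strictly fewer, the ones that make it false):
is false only for:
  f=False, k=False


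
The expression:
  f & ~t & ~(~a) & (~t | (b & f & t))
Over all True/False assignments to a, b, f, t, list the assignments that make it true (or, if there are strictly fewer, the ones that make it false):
is true only for:
  a=True, b=False, f=True, t=False;
  a=True, b=True, f=True, t=False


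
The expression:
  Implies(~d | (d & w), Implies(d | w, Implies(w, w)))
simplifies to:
True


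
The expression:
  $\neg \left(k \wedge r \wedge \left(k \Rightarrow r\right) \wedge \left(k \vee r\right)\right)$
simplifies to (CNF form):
$\neg k \vee \neg r$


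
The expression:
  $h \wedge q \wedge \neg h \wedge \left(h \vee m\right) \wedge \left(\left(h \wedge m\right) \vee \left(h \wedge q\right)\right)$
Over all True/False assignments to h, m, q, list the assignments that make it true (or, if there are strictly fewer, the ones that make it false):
is never true.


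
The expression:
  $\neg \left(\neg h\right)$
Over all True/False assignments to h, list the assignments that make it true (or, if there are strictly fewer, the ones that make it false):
is true only for:
  h=True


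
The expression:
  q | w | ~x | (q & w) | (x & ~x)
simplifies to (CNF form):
q | w | ~x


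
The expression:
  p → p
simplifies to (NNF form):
True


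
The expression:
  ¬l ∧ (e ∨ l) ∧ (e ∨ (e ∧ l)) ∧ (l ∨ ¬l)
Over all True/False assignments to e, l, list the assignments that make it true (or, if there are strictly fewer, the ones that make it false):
is true only for:
  e=True, l=False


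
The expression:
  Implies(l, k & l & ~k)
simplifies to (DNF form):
~l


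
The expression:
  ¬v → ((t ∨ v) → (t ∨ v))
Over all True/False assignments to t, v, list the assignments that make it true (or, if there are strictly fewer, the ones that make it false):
is always true.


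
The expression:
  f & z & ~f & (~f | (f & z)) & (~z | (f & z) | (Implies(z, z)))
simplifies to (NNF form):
False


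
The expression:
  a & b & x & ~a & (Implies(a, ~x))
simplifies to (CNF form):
False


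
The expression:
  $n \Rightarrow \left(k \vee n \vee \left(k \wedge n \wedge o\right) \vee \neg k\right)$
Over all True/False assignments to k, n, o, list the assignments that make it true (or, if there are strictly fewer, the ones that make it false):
is always true.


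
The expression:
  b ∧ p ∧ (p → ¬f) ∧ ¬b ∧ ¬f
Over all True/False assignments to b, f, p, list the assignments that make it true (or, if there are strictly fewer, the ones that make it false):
is never true.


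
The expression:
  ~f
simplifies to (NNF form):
~f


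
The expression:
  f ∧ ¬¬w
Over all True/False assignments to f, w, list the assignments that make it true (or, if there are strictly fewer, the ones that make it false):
is true only for:
  f=True, w=True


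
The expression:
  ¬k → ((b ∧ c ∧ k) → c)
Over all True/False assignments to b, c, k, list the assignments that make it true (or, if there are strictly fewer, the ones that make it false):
is always true.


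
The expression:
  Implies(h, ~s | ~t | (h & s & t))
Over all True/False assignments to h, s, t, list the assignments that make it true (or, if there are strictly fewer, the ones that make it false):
is always true.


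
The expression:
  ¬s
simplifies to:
¬s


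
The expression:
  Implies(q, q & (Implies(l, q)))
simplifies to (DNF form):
True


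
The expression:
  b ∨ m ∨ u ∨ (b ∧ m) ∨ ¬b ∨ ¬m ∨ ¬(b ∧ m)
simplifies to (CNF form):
True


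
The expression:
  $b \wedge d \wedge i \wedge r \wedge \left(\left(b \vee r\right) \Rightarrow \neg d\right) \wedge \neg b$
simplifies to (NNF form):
$\text{False}$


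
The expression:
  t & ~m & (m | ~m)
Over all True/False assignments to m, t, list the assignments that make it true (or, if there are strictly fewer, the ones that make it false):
is true only for:
  m=False, t=True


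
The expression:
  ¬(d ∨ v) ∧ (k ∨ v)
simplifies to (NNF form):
k ∧ ¬d ∧ ¬v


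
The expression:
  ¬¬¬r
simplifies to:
¬r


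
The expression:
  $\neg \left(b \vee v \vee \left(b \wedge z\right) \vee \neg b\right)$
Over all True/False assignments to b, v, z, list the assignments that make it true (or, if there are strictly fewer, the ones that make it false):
is never true.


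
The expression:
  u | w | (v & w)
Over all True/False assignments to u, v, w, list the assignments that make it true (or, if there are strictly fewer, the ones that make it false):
is false only for:
  u=False, v=False, w=False;
  u=False, v=True, w=False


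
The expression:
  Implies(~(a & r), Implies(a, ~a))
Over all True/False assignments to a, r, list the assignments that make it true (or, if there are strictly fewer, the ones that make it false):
is false only for:
  a=True, r=False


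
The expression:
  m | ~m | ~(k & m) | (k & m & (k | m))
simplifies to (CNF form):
True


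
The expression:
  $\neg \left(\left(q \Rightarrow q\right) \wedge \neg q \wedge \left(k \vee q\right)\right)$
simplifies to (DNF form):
$q \vee \neg k$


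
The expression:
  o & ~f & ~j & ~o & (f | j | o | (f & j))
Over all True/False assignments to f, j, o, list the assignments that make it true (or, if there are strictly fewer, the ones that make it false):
is never true.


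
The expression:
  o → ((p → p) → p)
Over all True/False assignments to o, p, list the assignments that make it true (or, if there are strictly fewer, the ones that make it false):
is false only for:
  o=True, p=False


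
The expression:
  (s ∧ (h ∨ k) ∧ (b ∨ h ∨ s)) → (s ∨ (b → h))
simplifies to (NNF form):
True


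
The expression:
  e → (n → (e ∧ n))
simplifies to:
True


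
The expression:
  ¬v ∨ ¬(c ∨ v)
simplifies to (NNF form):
¬v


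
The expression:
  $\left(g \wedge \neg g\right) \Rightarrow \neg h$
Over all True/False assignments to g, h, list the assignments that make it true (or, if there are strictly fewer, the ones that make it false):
is always true.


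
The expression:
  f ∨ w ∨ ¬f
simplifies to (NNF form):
True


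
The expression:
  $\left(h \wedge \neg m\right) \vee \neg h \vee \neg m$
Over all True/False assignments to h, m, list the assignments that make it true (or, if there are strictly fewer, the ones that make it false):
is false only for:
  h=True, m=True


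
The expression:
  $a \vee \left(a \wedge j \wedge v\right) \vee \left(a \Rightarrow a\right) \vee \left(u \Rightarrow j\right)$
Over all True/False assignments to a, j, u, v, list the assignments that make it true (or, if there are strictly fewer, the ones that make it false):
is always true.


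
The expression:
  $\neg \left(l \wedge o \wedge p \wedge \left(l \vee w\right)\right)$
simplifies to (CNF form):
$\neg l \vee \neg o \vee \neg p$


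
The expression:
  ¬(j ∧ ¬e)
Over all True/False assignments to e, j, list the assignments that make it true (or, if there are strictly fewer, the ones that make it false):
is false only for:
  e=False, j=True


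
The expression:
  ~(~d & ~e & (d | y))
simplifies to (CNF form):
d | e | ~y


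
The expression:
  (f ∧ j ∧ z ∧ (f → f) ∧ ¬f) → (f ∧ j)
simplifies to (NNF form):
True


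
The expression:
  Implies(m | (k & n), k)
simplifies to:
k | ~m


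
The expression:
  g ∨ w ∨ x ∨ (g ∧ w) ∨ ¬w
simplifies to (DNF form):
True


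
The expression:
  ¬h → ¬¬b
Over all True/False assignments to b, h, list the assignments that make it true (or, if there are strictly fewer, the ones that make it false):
is false only for:
  b=False, h=False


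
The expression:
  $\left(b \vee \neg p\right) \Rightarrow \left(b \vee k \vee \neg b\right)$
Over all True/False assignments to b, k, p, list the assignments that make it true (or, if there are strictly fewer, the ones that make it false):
is always true.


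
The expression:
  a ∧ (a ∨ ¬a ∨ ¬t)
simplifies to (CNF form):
a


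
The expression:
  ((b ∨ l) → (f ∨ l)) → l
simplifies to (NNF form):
l ∨ (b ∧ ¬f)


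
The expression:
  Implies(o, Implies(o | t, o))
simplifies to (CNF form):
True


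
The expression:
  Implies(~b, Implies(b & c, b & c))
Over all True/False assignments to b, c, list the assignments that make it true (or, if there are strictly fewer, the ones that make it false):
is always true.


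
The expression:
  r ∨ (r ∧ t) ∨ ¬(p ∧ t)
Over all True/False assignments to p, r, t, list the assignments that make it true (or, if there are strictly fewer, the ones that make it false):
is false only for:
  p=True, r=False, t=True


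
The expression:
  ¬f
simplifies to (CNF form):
¬f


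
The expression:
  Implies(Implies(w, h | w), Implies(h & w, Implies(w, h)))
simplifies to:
True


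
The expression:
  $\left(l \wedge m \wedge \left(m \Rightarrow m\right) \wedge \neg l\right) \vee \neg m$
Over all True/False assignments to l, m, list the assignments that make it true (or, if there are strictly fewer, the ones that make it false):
is true only for:
  l=False, m=False;
  l=True, m=False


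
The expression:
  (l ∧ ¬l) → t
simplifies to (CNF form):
True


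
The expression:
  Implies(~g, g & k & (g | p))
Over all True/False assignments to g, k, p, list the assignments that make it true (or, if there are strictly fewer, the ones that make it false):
is true only for:
  g=True, k=False, p=False;
  g=True, k=False, p=True;
  g=True, k=True, p=False;
  g=True, k=True, p=True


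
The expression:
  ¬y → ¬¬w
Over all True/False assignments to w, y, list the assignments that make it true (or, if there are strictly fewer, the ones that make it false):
is false only for:
  w=False, y=False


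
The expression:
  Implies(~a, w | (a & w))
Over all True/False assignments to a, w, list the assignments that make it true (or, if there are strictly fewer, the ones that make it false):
is false only for:
  a=False, w=False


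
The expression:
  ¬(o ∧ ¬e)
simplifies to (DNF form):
e ∨ ¬o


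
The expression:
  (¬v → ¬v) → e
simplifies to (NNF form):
e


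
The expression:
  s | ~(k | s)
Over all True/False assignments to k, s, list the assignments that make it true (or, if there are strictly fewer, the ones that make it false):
is false only for:
  k=True, s=False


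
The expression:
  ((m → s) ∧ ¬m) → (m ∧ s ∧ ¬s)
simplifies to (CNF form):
m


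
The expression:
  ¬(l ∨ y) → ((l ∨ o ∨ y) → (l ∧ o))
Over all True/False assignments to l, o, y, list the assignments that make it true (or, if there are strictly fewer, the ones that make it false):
is false only for:
  l=False, o=True, y=False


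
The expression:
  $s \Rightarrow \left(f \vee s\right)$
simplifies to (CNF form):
$\text{True}$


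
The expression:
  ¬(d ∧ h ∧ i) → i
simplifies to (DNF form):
i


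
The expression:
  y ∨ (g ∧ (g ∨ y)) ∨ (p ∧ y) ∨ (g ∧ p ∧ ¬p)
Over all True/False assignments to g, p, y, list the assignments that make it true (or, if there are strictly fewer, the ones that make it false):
is false only for:
  g=False, p=False, y=False;
  g=False, p=True, y=False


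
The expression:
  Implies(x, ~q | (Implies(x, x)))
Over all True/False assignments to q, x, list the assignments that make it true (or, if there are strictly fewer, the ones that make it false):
is always true.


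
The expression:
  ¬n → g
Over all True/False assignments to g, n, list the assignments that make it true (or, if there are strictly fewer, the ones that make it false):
is false only for:
  g=False, n=False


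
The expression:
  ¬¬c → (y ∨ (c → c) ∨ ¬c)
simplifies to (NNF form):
True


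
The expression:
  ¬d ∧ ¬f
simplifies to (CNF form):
¬d ∧ ¬f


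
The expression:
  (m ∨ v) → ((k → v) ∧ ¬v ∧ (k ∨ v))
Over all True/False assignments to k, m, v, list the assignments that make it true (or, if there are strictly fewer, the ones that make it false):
is true only for:
  k=False, m=False, v=False;
  k=True, m=False, v=False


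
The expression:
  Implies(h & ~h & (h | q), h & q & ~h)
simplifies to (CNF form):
True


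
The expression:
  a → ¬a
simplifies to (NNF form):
¬a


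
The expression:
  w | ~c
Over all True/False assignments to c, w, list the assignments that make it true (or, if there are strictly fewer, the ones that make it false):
is false only for:
  c=True, w=False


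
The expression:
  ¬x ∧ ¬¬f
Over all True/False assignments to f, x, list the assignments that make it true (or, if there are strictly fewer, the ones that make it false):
is true only for:
  f=True, x=False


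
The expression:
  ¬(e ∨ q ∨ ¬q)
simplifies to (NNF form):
False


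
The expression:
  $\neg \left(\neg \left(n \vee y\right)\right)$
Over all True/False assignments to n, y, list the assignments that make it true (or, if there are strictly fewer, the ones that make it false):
is false only for:
  n=False, y=False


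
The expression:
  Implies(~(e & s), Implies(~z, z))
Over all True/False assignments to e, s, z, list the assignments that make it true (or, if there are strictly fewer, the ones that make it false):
is false only for:
  e=False, s=False, z=False;
  e=False, s=True, z=False;
  e=True, s=False, z=False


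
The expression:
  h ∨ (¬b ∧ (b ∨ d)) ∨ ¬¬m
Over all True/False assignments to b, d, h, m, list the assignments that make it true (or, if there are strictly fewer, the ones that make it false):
is false only for:
  b=False, d=False, h=False, m=False;
  b=True, d=False, h=False, m=False;
  b=True, d=True, h=False, m=False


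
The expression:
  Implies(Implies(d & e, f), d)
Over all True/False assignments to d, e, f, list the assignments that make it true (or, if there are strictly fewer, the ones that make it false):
is true only for:
  d=True, e=False, f=False;
  d=True, e=False, f=True;
  d=True, e=True, f=False;
  d=True, e=True, f=True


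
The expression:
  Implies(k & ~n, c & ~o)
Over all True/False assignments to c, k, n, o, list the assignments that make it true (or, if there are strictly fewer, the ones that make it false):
is false only for:
  c=False, k=True, n=False, o=False;
  c=False, k=True, n=False, o=True;
  c=True, k=True, n=False, o=True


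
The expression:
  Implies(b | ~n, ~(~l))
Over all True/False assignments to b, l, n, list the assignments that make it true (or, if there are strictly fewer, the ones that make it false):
is false only for:
  b=False, l=False, n=False;
  b=True, l=False, n=False;
  b=True, l=False, n=True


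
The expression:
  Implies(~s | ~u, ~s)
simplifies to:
u | ~s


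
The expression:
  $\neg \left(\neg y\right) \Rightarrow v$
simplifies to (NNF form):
$v \vee \neg y$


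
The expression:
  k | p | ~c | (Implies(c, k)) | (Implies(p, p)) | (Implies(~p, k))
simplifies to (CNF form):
True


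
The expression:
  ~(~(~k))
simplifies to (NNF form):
~k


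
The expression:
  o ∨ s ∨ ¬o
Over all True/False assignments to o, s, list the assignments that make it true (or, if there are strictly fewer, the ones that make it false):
is always true.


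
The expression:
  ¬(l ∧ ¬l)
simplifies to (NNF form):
True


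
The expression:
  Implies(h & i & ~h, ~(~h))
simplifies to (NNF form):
True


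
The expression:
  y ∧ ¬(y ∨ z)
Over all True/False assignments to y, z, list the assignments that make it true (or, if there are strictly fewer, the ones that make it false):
is never true.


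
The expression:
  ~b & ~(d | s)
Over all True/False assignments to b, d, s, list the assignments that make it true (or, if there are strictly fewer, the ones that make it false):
is true only for:
  b=False, d=False, s=False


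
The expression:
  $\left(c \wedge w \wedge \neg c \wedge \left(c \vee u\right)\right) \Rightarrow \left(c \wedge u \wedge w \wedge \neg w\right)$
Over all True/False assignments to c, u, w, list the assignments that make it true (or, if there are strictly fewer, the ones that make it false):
is always true.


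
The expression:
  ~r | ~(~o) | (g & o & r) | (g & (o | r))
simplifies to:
g | o | ~r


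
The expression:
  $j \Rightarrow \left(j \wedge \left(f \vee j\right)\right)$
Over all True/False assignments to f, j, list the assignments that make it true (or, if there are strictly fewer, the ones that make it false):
is always true.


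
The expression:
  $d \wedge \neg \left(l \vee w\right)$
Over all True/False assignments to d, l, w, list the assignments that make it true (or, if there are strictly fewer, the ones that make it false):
is true only for:
  d=True, l=False, w=False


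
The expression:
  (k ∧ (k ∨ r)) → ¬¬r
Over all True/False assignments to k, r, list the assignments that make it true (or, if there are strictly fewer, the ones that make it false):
is false only for:
  k=True, r=False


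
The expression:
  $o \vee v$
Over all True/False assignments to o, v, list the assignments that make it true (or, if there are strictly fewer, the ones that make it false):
is false only for:
  o=False, v=False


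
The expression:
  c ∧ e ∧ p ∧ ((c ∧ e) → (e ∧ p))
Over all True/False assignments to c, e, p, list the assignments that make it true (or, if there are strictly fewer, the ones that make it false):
is true only for:
  c=True, e=True, p=True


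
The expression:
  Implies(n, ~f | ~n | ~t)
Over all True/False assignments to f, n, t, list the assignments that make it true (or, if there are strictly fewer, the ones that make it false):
is false only for:
  f=True, n=True, t=True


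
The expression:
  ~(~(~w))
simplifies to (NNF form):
~w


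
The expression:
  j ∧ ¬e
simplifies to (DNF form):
j ∧ ¬e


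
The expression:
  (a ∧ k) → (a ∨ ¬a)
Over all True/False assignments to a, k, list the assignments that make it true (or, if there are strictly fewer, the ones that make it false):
is always true.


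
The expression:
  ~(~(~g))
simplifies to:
~g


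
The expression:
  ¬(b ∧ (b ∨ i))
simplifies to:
¬b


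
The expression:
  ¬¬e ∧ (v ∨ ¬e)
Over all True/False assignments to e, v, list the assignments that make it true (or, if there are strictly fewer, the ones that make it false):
is true only for:
  e=True, v=True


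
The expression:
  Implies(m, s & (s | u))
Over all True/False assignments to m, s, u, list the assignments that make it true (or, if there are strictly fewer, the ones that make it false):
is false only for:
  m=True, s=False, u=False;
  m=True, s=False, u=True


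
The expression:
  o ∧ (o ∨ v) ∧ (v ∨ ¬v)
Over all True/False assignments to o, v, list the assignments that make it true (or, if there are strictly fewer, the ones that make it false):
is true only for:
  o=True, v=False;
  o=True, v=True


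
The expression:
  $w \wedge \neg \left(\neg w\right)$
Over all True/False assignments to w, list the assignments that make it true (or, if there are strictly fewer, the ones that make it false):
is true only for:
  w=True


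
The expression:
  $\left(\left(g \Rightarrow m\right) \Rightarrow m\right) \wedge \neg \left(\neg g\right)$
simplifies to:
$g$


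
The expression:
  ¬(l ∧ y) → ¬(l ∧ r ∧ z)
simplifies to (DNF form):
y ∨ ¬l ∨ ¬r ∨ ¬z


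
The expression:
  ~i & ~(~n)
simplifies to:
n & ~i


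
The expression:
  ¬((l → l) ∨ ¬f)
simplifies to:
False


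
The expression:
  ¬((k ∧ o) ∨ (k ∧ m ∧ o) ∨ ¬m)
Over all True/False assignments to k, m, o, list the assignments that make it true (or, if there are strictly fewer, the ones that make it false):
is true only for:
  k=False, m=True, o=False;
  k=False, m=True, o=True;
  k=True, m=True, o=False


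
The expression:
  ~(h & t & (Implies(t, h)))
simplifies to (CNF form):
~h | ~t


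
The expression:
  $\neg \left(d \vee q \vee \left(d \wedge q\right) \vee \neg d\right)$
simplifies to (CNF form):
$\text{False}$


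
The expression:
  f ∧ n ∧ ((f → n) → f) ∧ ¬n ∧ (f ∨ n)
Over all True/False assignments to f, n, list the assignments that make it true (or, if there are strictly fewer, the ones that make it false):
is never true.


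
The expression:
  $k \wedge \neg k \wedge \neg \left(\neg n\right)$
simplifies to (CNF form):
$\text{False}$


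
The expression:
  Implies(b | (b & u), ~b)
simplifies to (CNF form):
~b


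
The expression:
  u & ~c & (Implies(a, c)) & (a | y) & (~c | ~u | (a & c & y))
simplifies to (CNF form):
u & y & ~a & ~c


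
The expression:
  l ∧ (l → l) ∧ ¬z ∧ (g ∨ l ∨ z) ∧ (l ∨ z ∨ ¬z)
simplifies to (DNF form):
l ∧ ¬z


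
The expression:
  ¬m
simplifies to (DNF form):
¬m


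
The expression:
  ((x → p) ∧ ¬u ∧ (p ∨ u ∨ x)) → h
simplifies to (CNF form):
h ∨ u ∨ ¬p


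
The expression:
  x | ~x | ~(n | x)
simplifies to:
True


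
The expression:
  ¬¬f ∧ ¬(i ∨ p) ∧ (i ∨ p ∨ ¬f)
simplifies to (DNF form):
False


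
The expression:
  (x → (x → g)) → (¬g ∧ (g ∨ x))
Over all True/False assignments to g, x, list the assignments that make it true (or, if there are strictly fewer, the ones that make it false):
is true only for:
  g=False, x=True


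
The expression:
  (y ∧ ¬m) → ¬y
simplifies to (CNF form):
m ∨ ¬y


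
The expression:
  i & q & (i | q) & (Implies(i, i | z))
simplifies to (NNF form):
i & q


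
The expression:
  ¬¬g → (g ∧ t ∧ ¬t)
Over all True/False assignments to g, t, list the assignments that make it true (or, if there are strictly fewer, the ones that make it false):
is true only for:
  g=False, t=False;
  g=False, t=True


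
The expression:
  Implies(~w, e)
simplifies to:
e | w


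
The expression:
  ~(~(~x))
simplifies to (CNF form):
~x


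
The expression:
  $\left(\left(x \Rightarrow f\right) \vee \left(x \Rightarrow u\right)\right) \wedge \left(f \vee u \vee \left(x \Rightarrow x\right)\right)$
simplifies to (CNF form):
$f \vee u \vee \neg x$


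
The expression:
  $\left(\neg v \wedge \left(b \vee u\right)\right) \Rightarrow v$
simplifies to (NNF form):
$v \vee \left(\neg b \wedge \neg u\right)$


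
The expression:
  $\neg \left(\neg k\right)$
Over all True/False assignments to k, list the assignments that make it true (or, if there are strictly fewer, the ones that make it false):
is true only for:
  k=True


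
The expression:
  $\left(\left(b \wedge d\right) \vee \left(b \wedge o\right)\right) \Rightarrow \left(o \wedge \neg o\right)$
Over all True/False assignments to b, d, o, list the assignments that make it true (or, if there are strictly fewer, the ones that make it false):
is false only for:
  b=True, d=False, o=True;
  b=True, d=True, o=False;
  b=True, d=True, o=True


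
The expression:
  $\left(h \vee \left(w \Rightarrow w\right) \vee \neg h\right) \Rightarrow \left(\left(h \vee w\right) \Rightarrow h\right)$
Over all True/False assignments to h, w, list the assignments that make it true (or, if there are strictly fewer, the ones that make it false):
is false only for:
  h=False, w=True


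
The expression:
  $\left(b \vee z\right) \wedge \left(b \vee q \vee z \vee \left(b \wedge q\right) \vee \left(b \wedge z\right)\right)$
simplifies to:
$b \vee z$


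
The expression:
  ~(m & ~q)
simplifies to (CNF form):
q | ~m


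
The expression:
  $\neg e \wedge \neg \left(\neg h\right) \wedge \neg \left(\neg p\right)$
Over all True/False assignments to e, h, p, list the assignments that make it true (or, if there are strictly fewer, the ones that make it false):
is true only for:
  e=False, h=True, p=True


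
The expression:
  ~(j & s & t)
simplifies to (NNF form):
~j | ~s | ~t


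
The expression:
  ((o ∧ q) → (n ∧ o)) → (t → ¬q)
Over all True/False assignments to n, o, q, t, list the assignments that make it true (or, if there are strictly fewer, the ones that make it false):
is false only for:
  n=False, o=False, q=True, t=True;
  n=True, o=False, q=True, t=True;
  n=True, o=True, q=True, t=True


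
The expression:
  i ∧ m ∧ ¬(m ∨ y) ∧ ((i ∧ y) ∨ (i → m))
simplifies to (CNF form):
False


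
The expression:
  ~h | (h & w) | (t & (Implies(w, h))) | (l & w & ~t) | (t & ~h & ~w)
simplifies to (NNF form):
t | w | ~h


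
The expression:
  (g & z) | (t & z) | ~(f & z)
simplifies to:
g | t | ~f | ~z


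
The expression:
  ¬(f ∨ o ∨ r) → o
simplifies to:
f ∨ o ∨ r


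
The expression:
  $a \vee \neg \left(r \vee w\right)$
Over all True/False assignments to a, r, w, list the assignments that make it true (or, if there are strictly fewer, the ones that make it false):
is false only for:
  a=False, r=False, w=True;
  a=False, r=True, w=False;
  a=False, r=True, w=True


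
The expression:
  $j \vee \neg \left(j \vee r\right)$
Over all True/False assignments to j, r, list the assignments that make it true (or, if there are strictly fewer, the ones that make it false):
is false only for:
  j=False, r=True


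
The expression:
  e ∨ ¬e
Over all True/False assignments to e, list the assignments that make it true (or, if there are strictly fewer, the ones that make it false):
is always true.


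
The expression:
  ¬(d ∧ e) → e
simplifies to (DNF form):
e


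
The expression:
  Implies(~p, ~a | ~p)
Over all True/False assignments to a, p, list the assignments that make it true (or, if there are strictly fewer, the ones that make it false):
is always true.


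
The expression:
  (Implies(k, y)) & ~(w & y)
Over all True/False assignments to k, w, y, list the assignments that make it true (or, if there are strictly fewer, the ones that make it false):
is true only for:
  k=False, w=False, y=False;
  k=False, w=False, y=True;
  k=False, w=True, y=False;
  k=True, w=False, y=True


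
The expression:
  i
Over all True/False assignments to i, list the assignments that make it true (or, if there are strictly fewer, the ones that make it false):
is true only for:
  i=True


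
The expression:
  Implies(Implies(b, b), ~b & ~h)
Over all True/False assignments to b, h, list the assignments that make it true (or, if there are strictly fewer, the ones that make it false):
is true only for:
  b=False, h=False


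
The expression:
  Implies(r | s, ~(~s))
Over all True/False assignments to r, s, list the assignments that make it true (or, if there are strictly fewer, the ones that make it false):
is false only for:
  r=True, s=False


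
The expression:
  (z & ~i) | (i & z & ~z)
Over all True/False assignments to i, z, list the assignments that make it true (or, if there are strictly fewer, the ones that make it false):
is true only for:
  i=False, z=True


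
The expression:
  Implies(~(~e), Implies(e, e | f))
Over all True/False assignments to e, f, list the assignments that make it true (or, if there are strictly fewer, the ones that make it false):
is always true.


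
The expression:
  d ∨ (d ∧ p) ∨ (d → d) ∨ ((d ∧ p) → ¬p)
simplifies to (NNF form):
True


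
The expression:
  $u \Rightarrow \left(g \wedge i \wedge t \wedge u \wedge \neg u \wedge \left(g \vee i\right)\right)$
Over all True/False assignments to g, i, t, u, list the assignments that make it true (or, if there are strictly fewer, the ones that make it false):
is true only for:
  g=False, i=False, t=False, u=False;
  g=False, i=False, t=True, u=False;
  g=False, i=True, t=False, u=False;
  g=False, i=True, t=True, u=False;
  g=True, i=False, t=False, u=False;
  g=True, i=False, t=True, u=False;
  g=True, i=True, t=False, u=False;
  g=True, i=True, t=True, u=False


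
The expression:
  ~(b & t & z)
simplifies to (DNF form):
~b | ~t | ~z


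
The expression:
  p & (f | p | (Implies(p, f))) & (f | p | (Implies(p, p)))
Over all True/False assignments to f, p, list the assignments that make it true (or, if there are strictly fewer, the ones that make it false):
is true only for:
  f=False, p=True;
  f=True, p=True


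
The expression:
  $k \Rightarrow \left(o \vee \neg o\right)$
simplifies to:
$\text{True}$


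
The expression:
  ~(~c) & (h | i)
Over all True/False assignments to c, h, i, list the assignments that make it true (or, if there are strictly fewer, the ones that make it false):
is true only for:
  c=True, h=False, i=True;
  c=True, h=True, i=False;
  c=True, h=True, i=True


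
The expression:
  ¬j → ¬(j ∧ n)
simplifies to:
True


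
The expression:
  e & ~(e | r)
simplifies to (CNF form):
False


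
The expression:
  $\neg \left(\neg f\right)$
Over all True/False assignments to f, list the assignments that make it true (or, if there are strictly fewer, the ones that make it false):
is true only for:
  f=True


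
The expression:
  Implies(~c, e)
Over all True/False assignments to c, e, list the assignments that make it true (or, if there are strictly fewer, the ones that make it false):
is false only for:
  c=False, e=False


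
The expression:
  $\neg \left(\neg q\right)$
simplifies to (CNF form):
$q$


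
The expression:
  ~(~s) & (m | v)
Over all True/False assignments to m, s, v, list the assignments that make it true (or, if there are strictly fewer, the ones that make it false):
is true only for:
  m=False, s=True, v=True;
  m=True, s=True, v=False;
  m=True, s=True, v=True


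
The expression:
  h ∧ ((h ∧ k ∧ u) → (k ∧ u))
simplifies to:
h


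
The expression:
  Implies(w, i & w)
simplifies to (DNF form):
i | ~w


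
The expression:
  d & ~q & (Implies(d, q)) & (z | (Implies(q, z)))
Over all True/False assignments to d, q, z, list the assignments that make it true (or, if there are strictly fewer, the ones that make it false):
is never true.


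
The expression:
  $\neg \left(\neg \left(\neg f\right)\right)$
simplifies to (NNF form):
$\neg f$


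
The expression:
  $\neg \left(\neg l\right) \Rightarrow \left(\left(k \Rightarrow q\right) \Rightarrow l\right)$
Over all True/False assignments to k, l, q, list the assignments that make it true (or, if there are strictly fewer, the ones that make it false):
is always true.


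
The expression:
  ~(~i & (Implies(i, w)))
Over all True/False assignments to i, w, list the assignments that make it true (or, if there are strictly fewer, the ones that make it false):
is true only for:
  i=True, w=False;
  i=True, w=True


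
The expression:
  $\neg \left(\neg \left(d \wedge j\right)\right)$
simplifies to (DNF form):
$d \wedge j$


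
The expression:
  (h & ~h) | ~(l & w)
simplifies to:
~l | ~w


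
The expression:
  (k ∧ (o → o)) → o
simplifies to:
o ∨ ¬k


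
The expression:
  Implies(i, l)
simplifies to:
l | ~i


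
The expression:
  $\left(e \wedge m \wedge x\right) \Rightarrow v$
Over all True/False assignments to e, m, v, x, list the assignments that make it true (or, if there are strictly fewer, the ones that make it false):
is false only for:
  e=True, m=True, v=False, x=True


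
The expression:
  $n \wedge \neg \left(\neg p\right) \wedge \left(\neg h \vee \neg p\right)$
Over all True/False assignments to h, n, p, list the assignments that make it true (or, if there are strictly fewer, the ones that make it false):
is true only for:
  h=False, n=True, p=True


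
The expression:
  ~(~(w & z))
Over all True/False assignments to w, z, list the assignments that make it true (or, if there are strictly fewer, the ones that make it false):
is true only for:
  w=True, z=True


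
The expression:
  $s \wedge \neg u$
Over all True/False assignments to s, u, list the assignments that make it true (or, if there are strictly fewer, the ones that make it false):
is true only for:
  s=True, u=False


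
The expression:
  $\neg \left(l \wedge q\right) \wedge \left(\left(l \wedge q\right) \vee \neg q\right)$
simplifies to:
$\neg q$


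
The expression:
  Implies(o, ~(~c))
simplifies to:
c | ~o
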